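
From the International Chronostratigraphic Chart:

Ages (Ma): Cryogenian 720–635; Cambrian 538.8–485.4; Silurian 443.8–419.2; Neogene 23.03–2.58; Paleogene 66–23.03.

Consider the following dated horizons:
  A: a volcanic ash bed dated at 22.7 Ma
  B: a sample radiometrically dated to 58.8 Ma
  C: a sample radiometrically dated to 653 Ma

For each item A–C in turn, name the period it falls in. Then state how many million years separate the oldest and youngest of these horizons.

A: 22.7 Ma lies in 23.03–2.58 Ma, so Neogene.
B: 58.8 Ma lies in 66–23.03 Ma, so Paleogene.
C: 653 Ma lies in 720–635 Ma, so Cryogenian.
Oldest = 653 Ma, youngest = 22.7 Ma → span 630.3 Myr.

A — Neogene; B — Paleogene; C — Cryogenian; span 630.3 million years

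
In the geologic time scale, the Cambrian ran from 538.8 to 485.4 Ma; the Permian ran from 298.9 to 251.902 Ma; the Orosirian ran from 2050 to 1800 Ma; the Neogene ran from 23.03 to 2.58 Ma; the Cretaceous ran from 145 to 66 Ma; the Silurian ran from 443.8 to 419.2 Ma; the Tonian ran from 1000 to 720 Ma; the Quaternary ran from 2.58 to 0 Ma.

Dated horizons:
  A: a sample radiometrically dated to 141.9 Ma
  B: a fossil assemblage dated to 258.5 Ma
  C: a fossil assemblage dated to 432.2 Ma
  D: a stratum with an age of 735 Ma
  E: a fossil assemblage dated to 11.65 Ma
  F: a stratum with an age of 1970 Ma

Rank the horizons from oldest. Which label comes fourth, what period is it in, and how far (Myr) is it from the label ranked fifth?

B, in the Permian; 116.6 million years to A

Sorted oldest-first by Ma: F (1970), D (735), C (432.2), B (258.5), A (141.9), E (11.65).
The fourth oldest is B at 258.5 Ma, which lies in 298.9–251.902 Ma: the Permian.
The fifth oldest is A at 141.9 Ma; separation = |258.5 − 141.9| = 116.6 Myr.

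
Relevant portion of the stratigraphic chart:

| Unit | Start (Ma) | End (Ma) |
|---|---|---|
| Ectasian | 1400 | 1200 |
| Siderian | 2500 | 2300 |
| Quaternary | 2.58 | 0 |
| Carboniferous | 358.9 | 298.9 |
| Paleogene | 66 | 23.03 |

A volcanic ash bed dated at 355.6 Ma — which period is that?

355.6 Ma lies between 358.9 and 298.9 Ma, so it falls in the Carboniferous.

Carboniferous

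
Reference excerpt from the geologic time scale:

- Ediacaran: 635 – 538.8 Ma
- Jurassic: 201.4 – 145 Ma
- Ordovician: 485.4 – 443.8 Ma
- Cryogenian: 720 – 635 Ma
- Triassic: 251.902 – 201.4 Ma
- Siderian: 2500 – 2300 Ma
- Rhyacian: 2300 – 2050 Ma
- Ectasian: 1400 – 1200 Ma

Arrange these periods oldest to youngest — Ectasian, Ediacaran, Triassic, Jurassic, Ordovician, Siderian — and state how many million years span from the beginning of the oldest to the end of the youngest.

Siderian → Ectasian → Ediacaran → Ordovician → Triassic → Jurassic; total span 2355 Myr

Start ages (Ma): Siderian 2500, Ectasian 1400, Ediacaran 635, Ordovician 485.4, Triassic 251.902, Jurassic 201.4.
Ordered oldest to youngest: Siderian, Ectasian, Ediacaran, Ordovician, Triassic, Jurassic.
Span = 2500 − 145 = 2355 Myr.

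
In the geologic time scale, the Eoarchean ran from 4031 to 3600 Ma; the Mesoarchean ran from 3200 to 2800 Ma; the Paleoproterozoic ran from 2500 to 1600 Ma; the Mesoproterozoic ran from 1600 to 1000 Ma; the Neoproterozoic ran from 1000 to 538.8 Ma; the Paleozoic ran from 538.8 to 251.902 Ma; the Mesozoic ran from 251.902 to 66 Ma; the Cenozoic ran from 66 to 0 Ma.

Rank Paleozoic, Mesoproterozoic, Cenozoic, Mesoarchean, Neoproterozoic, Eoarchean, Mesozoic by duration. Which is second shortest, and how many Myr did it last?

Mesozoic, 185.902 million years

Durations: Paleozoic 286.898; Mesoproterozoic 600; Cenozoic 66; Mesoarchean 400; Neoproterozoic 461.2; Eoarchean 431; Mesozoic 185.902 Myr.
Sorted shortest-first: Cenozoic (66), Mesozoic (185.902), Paleozoic (286.898), Mesoarchean (400), Eoarchean (431), Neoproterozoic (461.2), Mesoproterozoic (600).
The second shortest is Mesozoic at 185.902 Myr.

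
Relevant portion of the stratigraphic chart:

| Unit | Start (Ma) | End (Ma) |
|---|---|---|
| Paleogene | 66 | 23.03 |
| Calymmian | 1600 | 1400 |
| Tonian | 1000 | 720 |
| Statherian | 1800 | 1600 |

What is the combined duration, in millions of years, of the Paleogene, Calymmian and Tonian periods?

522.97 million years

Duration is start − end for each: (66 − 23.03) + (1600 − 1400) + (1000 − 720).
That is 42.97 + 200 + 280, which totals 522.97 million years.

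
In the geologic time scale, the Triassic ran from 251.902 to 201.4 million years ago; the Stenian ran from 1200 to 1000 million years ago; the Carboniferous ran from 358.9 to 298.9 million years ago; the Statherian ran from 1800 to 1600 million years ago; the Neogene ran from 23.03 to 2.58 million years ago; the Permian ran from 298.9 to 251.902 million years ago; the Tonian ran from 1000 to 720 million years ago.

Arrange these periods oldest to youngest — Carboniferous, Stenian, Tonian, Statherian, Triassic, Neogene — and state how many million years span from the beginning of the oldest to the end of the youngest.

Statherian → Stenian → Tonian → Carboniferous → Triassic → Neogene; total span 1797.42 Myr

From the excerpt: Carboniferous 358.9–298.9; Stenian 1200–1000; Tonian 1000–720; Statherian 1800–1600; Triassic 251.902–201.4; Neogene 23.03–2.58 (Ma).
Larger Ma is earlier, so the oldest is Statherian and the youngest is Neogene; oldest to youngest: Statherian, Stenian, Tonian, Carboniferous, Triassic, Neogene.
Oldest start 1800 minus youngest end 2.58 gives 1797.42 Myr overall.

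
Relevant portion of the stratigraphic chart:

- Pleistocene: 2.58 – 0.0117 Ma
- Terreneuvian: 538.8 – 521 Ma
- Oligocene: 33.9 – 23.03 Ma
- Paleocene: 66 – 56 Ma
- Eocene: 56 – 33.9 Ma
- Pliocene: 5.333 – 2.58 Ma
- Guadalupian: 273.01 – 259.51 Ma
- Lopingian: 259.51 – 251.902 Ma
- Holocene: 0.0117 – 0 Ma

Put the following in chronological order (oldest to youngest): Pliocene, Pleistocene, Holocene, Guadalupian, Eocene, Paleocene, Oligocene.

Sorting by start age (descending Ma, since larger Ma = older): Guadalupian start 273.01, Paleocene start 66, Eocene start 56, Oligocene start 33.9, Pliocene start 5.333, Pleistocene start 2.58, Holocene start 0.0117.

Guadalupian, then Paleocene, then Eocene, then Oligocene, then Pliocene, then Pleistocene, then Holocene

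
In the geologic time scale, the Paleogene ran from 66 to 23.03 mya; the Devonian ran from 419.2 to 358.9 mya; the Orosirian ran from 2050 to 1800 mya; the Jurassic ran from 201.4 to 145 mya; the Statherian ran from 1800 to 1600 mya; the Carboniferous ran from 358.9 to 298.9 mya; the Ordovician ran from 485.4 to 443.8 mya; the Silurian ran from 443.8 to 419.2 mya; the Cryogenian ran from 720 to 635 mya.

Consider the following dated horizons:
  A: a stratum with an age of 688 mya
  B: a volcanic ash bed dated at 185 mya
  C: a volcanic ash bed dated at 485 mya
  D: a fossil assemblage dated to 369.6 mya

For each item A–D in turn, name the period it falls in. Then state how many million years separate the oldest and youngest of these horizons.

A — Cryogenian; B — Jurassic; C — Ordovician; D — Devonian; span 503 million years

A: 688 Ma lies in 720–635 Ma, so Cryogenian.
B: 185 Ma lies in 201.4–145 Ma, so Jurassic.
C: 485 Ma lies in 485.4–443.8 Ma, so Ordovician.
D: 369.6 Ma lies in 419.2–358.9 Ma, so Devonian.
Oldest = 688 Ma, youngest = 185 Ma → span 503 Myr.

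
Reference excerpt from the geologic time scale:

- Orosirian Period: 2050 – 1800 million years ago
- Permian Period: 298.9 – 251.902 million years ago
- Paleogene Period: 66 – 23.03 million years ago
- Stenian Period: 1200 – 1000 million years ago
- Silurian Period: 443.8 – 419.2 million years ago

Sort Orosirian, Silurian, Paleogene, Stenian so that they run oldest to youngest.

Sorting by start age (descending Ma, since larger Ma = older): Orosirian start 2050, Stenian start 1200, Silurian start 443.8, Paleogene start 66.

Orosirian, Stenian, Silurian, Paleogene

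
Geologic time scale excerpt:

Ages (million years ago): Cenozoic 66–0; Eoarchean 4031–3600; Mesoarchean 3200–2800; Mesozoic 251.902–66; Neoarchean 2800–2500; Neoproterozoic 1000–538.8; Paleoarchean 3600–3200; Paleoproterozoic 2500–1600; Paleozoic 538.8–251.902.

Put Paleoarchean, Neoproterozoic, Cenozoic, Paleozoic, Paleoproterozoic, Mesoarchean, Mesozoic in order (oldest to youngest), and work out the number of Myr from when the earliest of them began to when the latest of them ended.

Start ages (Ma): Paleoarchean 3600, Mesoarchean 3200, Paleoproterozoic 2500, Neoproterozoic 1000, Paleozoic 538.8, Mesozoic 251.902, Cenozoic 66.
Ordered oldest to youngest: Paleoarchean, Mesoarchean, Paleoproterozoic, Neoproterozoic, Paleozoic, Mesozoic, Cenozoic.
Span = 3600 − 0 = 3600 Myr.

Paleoarchean, Mesoarchean, Paleoproterozoic, Neoproterozoic, Paleozoic, Mesozoic, Cenozoic; total span 3600 Myr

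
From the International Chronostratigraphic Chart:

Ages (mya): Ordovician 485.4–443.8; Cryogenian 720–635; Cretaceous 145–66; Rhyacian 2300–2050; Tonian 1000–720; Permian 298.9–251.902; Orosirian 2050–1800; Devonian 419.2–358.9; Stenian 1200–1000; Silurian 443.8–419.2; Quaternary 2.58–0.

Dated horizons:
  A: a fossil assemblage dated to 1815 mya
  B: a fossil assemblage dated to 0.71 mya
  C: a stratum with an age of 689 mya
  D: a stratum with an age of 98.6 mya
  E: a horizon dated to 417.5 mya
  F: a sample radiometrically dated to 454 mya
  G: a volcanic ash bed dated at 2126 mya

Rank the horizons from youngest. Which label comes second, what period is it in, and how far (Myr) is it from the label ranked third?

Sorted youngest-first by Ma: B (0.71), D (98.6), E (417.5), F (454), C (689), A (1815), G (2126).
The second youngest is D at 98.6 Ma, which lies in 145–66 Ma: the Cretaceous.
The third youngest is E at 417.5 Ma; separation = |98.6 − 417.5| = 318.9 Myr.

D, in the Cretaceous; 318.9 million years to E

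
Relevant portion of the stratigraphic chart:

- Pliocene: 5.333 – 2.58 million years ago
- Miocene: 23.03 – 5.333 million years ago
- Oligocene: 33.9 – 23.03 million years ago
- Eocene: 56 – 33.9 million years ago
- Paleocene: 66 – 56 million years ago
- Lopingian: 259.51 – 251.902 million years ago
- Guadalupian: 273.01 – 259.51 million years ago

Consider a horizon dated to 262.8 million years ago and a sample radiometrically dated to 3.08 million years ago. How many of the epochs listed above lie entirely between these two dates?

5

262.8 Ma sits inside the Guadalupian (273.01–259.51) and 3.08 Ma inside the Pliocene (5.333–2.58); neither of those is wholly between the two dates.
The listed epochs lying completely between them are Lopingian, Paleocene, Eocene, Oligocene, Miocene — 5 in all.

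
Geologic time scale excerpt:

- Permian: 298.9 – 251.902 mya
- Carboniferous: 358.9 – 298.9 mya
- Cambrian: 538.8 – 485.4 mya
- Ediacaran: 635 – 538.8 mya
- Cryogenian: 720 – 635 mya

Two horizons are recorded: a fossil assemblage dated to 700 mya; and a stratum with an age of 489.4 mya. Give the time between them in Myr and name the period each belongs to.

210.6 million years apart; the first in the Cryogenian, the second in the Cambrian

Elapsed time: 700 − 489.4 = 210.6 Myr.
700 Ma lies within 720–635 Ma: Cryogenian.
489.4 Ma lies within 538.8–485.4 Ma: Cambrian.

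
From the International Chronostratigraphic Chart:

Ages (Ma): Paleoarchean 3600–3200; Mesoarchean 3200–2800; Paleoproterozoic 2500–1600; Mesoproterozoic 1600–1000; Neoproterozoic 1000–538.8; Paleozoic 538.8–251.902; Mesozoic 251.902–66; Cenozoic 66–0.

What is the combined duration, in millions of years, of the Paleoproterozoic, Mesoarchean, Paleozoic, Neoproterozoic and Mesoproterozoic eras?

Duration is start − end for each: (2500 − 1600) + (3200 − 2800) + (538.8 − 251.902) + (1000 − 538.8) + (1600 − 1000).
That is 900 + 400 + 286.898 + 461.2 + 600, which totals 2648.098 million years.

2648.098 million years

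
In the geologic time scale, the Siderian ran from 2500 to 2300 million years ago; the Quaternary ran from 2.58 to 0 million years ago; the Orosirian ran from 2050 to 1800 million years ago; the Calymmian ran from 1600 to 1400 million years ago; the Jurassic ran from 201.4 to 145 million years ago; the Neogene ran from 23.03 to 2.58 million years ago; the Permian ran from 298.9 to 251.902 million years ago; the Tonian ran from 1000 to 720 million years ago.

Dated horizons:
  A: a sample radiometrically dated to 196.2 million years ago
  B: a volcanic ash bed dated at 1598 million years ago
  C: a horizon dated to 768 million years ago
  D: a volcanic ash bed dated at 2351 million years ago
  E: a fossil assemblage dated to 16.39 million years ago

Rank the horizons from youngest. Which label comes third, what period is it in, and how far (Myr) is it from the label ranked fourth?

C, in the Tonian; 830 million years to B

Smaller Ma means younger, so youngest first: E 16.39 < A 196.2 < C 768 < B 1598 < D 2351.
Counting 3 along gives C (768 Ma); the excerpt puts that inside the Tonian, 1000–720 Ma.
Next in line is B (1598 Ma), and 1598 − 768 = 830 Myr.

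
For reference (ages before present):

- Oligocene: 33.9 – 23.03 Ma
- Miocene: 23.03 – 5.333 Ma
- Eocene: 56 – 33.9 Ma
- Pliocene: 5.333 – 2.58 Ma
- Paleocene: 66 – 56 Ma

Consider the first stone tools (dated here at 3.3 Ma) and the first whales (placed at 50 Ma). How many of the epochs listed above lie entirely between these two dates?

2

50 Ma sits inside the Eocene (56–33.9) and 3.3 Ma inside the Pliocene (5.333–2.58); neither of those is wholly between the two dates.
The listed epochs lying completely between them are Oligocene, Miocene — 2 in all.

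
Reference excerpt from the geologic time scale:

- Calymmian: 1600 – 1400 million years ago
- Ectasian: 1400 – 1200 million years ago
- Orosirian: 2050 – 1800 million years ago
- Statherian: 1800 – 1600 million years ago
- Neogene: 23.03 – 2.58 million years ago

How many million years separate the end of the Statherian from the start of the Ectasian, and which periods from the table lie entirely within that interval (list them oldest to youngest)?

End of Statherian = 1600 Ma; start of Ectasian = 1400 Ma.
Gap = 1600 − 1400 = 200 Myr.
Periods wholly inside 1600–1400 Ma: Calymmian (1600–1400).

200 million years; Calymmian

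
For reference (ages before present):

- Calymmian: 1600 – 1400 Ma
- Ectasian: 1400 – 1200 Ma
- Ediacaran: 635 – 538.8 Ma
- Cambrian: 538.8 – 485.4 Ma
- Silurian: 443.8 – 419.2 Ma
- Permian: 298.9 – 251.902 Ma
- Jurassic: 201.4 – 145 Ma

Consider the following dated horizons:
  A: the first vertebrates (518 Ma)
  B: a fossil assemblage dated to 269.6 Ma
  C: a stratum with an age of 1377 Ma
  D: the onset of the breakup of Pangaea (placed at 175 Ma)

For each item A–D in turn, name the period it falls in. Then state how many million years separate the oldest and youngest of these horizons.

A — Cambrian; B — Permian; C — Ectasian; D — Jurassic; span 1202 million years

Match each age against the start–end ranges in the excerpt: A = 518 Ma → Cambrian (538.8–485.4); B = 269.6 Ma → Permian (298.9–251.902); C = 1377 Ma → Ectasian (1400–1200); D = 175 Ma → Jurassic (201.4–145).
The largest age is 1377 Ma and the smallest is 175 Ma; their difference is 1202 Myr.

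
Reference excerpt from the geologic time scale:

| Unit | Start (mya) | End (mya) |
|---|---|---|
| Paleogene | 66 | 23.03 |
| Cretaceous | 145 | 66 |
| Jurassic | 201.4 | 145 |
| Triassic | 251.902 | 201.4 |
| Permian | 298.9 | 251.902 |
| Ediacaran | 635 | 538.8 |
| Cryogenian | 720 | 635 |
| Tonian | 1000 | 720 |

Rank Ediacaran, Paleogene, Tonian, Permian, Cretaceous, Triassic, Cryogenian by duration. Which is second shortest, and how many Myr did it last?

Durations: Ediacaran 96.2; Paleogene 42.97; Tonian 280; Permian 46.998; Cretaceous 79; Triassic 50.502; Cryogenian 85 Myr.
Sorted shortest-first: Paleogene (42.97), Permian (46.998), Triassic (50.502), Cretaceous (79), Cryogenian (85), Ediacaran (96.2), Tonian (280).
The second shortest is Permian at 46.998 Myr.

Permian, 46.998 million years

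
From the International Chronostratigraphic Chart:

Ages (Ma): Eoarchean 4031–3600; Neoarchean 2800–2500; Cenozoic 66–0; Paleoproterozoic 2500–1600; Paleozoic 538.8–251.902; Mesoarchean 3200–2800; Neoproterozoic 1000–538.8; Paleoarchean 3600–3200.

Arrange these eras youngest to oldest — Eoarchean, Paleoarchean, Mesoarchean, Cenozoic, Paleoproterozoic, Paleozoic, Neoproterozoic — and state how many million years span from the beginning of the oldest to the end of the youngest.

From the excerpt: Eoarchean 4031–3600; Paleoarchean 3600–3200; Mesoarchean 3200–2800; Cenozoic 66–0; Paleoproterozoic 2500–1600; Paleozoic 538.8–251.902; Neoproterozoic 1000–538.8 (Ma).
Larger Ma is earlier, so the oldest is Eoarchean and the youngest is Cenozoic; youngest to oldest: Cenozoic, Paleozoic, Neoproterozoic, Paleoproterozoic, Mesoarchean, Paleoarchean, Eoarchean.
Oldest start 4031 minus youngest end 0 gives 4031 Myr overall.

Cenozoic, Paleozoic, Neoproterozoic, Paleoproterozoic, Mesoarchean, Paleoarchean, Eoarchean; total span 4031 Myr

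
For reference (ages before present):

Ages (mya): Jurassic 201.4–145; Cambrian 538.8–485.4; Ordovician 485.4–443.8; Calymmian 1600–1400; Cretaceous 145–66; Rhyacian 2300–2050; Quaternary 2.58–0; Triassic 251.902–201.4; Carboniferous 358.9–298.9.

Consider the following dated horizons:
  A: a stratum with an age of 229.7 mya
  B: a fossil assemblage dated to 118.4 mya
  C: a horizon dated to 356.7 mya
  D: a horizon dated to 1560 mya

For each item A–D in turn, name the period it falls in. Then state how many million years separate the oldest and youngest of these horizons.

Match each age against the start–end ranges in the excerpt: A = 229.7 Ma → Triassic (251.902–201.4); B = 118.4 Ma → Cretaceous (145–66); C = 356.7 Ma → Carboniferous (358.9–298.9); D = 1560 Ma → Calymmian (1600–1400).
The largest age is 1560 Ma and the smallest is 118.4 Ma; their difference is 1441.6 Myr.

A — Triassic; B — Cretaceous; C — Carboniferous; D — Calymmian; span 1441.6 million years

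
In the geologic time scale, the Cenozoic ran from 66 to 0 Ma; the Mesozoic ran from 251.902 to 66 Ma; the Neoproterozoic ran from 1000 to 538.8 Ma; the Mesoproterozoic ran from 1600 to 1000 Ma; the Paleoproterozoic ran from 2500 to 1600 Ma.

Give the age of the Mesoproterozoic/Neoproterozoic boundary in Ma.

1000 Ma

The Mesoproterozoic ends and the Neoproterozoic begins at 1000 Ma.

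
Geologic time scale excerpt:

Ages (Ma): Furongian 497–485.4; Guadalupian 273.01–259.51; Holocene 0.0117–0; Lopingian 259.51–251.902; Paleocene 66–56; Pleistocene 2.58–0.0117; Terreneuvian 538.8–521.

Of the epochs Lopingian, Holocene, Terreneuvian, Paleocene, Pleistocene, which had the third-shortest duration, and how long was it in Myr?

Lopingian, 7.608 million years

Start − end for each: Lopingian 259.51 − 251.902 = 7.608; Holocene 0.0117 − 0 = 0.0117; Terreneuvian 538.8 − 521 = 17.8; Paleocene 66 − 56 = 10; Pleistocene 2.58 − 0.0117 = 2.5683.
Ranking these from shortest: Holocene < Pleistocene < Lopingian < Paleocene < Terreneuvian.
Position 3 in that ranking is Lopingian, which lasted 7.608 Myr.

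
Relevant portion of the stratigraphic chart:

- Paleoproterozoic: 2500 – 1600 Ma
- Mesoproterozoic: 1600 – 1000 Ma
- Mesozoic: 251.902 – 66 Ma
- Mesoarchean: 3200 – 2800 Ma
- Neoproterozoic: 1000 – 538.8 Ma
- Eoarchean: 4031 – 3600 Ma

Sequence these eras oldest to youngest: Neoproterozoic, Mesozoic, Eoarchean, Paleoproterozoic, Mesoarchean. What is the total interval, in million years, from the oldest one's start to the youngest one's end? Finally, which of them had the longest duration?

From the excerpt: Neoproterozoic 1000–538.8; Mesozoic 251.902–66; Eoarchean 4031–3600; Paleoproterozoic 2500–1600; Mesoarchean 3200–2800 (Ma).
Larger Ma is earlier, so the oldest is Eoarchean and the youngest is Mesozoic; oldest to youngest: Eoarchean, Mesoarchean, Paleoproterozoic, Neoproterozoic, Mesozoic.
Oldest start 4031 minus youngest end 66 gives 3965 Myr overall.
Individual lengths (start − end): Neoproterozoic 461.2; Mesoarchean 400; Paleoproterozoic 900; Mesozoic 185.902; Eoarchean 431. The largest is Paleoproterozoic at 900 Myr.

Eoarchean, Mesoarchean, Paleoproterozoic, Neoproterozoic, Mesozoic; total span 3965 Myr; longest is Paleoproterozoic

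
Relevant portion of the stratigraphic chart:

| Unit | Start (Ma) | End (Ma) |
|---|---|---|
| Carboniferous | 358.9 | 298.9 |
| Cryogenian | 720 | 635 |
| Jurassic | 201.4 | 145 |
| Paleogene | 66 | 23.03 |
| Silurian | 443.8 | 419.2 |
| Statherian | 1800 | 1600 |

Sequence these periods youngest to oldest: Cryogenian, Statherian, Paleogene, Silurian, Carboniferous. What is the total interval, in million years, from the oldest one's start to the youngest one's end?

Paleogene, Carboniferous, Silurian, Cryogenian, Statherian; total span 1776.97 Myr

Start ages (Ma): Statherian 1800, Cryogenian 720, Silurian 443.8, Carboniferous 358.9, Paleogene 66.
Ordered youngest to oldest: Paleogene, Carboniferous, Silurian, Cryogenian, Statherian.
Span = 1800 − 23.03 = 1776.97 Myr.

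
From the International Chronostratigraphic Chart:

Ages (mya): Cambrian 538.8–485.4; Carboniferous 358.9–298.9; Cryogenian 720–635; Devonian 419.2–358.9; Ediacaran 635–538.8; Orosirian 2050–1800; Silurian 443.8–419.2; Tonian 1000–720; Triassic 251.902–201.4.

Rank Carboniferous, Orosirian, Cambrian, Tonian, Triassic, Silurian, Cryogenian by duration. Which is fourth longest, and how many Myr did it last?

Carboniferous, 60 million years

Durations: Carboniferous 60; Orosirian 250; Cambrian 53.4; Tonian 280; Triassic 50.502; Silurian 24.6; Cryogenian 85 Myr.
Sorted longest-first: Tonian (280), Orosirian (250), Cryogenian (85), Carboniferous (60), Cambrian (53.4), Triassic (50.502), Silurian (24.6).
The fourth longest is Carboniferous at 60 Myr.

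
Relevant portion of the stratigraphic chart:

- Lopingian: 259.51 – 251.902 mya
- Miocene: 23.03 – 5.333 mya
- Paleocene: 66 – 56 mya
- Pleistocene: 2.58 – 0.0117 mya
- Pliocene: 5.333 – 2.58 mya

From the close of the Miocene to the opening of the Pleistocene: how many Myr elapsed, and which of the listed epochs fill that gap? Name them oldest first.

2.753 million years; Pliocene

The Miocene closes at 5.333 Ma and the Pleistocene opens at 2.58 Ma, so the interval is 5.333 − 2.58 = 2.753 Myr.
An epoch fits inside if it starts at or after 5.333 Ma and ends at or before 2.58 Ma; oldest first that gives Pliocene.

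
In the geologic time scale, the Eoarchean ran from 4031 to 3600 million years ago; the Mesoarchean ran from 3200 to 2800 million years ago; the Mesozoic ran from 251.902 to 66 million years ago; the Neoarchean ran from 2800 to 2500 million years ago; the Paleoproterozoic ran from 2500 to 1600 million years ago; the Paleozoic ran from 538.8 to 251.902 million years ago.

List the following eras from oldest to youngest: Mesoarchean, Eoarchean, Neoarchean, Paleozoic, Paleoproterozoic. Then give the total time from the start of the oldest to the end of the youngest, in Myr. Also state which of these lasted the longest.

Eoarchean → Mesoarchean → Neoarchean → Paleoproterozoic → Paleozoic; total span 3779.098 Myr; longest is Paleoproterozoic

Start ages (Ma): Eoarchean 4031, Mesoarchean 3200, Neoarchean 2800, Paleoproterozoic 2500, Paleozoic 538.8.
Ordered oldest to youngest: Eoarchean, Mesoarchean, Neoarchean, Paleoproterozoic, Paleozoic.
Span = 4031 − 251.902 = 3779.098 Myr.
Durations: Neoarchean 300, Paleoproterozoic 900, Eoarchean 431, Paleozoic 286.898, Mesoarchean 400 → longest is Paleoproterozoic (900 Myr).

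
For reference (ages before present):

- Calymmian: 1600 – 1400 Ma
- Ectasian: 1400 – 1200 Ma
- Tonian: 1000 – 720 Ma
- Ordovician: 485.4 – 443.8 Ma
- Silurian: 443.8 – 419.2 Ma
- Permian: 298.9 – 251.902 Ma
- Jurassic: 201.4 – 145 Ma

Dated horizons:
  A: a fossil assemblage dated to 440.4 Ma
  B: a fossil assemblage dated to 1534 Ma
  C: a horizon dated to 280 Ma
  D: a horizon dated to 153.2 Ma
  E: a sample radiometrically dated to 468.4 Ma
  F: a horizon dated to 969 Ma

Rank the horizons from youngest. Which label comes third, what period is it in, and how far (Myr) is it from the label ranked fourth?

Smaller Ma means younger, so youngest first: D 153.2 < C 280 < A 440.4 < E 468.4 < F 969 < B 1534.
Counting 3 along gives A (440.4 Ma); the excerpt puts that inside the Silurian, 443.8–419.2 Ma.
Next in line is E (468.4 Ma), and 468.4 − 440.4 = 28 Myr.

A, in the Silurian; 28 million years to E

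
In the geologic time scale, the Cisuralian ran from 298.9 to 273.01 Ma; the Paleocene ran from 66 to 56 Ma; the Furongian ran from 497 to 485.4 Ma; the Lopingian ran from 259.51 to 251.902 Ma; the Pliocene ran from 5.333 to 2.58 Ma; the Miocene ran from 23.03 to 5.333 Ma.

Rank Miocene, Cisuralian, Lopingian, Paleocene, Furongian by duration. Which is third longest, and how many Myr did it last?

Start − end for each: Miocene 23.03 − 5.333 = 17.697; Cisuralian 298.9 − 273.01 = 25.89; Lopingian 259.51 − 251.902 = 7.608; Paleocene 66 − 56 = 10; Furongian 497 − 485.4 = 11.6.
Ranking these from longest: Cisuralian > Miocene > Furongian > Paleocene > Lopingian.
Position 3 in that ranking is Furongian, which lasted 11.6 Myr.

Furongian, 11.6 million years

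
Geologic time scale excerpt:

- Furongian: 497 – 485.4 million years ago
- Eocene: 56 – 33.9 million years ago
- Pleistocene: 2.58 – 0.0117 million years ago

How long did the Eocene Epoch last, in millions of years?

56 − 33.9 = 22.1 million years.

22.1 million years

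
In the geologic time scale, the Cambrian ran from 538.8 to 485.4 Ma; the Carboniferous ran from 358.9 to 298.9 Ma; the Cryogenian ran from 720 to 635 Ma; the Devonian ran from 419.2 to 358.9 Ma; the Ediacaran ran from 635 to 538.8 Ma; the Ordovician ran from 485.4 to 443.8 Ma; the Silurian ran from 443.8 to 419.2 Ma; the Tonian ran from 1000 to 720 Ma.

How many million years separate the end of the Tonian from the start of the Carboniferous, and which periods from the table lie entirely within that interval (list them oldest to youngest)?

End of Tonian = 720 Ma; start of Carboniferous = 358.9 Ma.
Gap = 720 − 358.9 = 361.1 Myr.
Periods wholly inside 720–358.9 Ma: Cryogenian (720–635), Ediacaran (635–538.8), Cambrian (538.8–485.4), Ordovician (485.4–443.8), Silurian (443.8–419.2), Devonian (419.2–358.9).

361.1 million years; Cryogenian, Ediacaran, Cambrian, Ordovician, Silurian, Devonian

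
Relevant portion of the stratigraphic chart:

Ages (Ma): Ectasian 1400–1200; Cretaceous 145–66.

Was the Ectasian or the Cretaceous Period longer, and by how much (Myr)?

Ectasian: 1400 − 1200 = 200 Myr.
Cretaceous: 145 − 66 = 79 Myr.
Difference: 200 − 79 = 121 Myr, so the Ectasian was longer.

Ectasian, by 121 million years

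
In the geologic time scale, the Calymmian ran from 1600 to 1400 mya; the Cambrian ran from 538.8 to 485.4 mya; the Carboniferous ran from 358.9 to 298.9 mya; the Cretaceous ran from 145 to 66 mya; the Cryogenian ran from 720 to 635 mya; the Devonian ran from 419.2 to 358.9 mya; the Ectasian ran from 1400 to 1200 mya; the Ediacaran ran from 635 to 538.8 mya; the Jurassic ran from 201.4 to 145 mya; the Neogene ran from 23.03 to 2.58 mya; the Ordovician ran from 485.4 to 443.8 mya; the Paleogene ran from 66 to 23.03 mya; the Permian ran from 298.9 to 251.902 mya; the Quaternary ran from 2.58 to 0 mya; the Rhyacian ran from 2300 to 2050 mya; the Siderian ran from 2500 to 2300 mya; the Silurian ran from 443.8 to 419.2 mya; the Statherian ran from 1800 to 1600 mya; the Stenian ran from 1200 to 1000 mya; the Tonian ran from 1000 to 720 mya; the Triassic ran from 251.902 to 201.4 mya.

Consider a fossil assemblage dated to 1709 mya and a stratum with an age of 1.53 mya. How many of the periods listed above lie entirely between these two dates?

1709 Ma sits inside the Statherian (1800–1600) and 1.53 Ma inside the Quaternary (2.58–0); neither of those is wholly between the two dates.
The listed periods lying completely between them are Calymmian, Ectasian, Stenian, Tonian, Cryogenian, Ediacaran, Cambrian, Ordovician, Silurian, Devonian, Carboniferous, Permian, Triassic, Jurassic, Cretaceous, Paleogene, Neogene — 17 in all.

17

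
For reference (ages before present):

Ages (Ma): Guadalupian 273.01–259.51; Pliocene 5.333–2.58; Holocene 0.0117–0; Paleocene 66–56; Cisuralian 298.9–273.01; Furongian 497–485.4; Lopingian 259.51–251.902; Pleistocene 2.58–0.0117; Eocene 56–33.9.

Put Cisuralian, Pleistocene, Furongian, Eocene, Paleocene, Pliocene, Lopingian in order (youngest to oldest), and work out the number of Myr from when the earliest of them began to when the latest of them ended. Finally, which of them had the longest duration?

Pleistocene, Pliocene, Eocene, Paleocene, Lopingian, Cisuralian, Furongian; total span 496.9883 Myr; longest is Cisuralian

Start ages (Ma): Furongian 497, Cisuralian 298.9, Lopingian 259.51, Paleocene 66, Eocene 56, Pliocene 5.333, Pleistocene 2.58.
Ordered youngest to oldest: Pleistocene, Pliocene, Eocene, Paleocene, Lopingian, Cisuralian, Furongian.
Span = 497 − 0.0117 = 496.9883 Myr.
Durations: Cisuralian 25.89, Lopingian 7.608, Furongian 11.6, Paleocene 10, Eocene 22.1, Pliocene 2.753, Pleistocene 2.5683 → longest is Cisuralian (25.89 Myr).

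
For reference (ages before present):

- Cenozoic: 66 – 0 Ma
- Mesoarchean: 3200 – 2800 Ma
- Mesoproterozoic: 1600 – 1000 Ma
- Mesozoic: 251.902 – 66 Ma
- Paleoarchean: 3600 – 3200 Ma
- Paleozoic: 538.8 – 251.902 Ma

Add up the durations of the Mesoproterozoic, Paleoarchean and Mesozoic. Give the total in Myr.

Each duration: Mesoproterozoic = 600; Paleoarchean = 400; Mesozoic = 185.902.
Sum: 600 + 400 + 185.902 = 1185.902 Myr.

1185.902 million years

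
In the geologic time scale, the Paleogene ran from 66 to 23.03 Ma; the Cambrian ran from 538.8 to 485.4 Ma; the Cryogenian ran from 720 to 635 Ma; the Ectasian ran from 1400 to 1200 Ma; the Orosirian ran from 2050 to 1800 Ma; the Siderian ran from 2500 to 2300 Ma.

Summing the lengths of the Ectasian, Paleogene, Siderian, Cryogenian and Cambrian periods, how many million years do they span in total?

581.37 million years

Each duration: Ectasian = 200; Paleogene = 42.97; Siderian = 200; Cryogenian = 85; Cambrian = 53.4.
Sum: 200 + 42.97 + 200 + 85 + 53.4 = 581.37 Myr.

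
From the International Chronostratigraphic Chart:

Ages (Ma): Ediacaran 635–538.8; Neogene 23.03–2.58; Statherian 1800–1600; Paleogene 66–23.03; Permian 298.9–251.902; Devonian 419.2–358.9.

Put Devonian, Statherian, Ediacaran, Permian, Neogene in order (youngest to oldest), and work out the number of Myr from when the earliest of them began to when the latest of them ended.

Neogene, Permian, Devonian, Ediacaran, Statherian; total span 1797.42 Myr

From the excerpt: Devonian 419.2–358.9; Statherian 1800–1600; Ediacaran 635–538.8; Permian 298.9–251.902; Neogene 23.03–2.58 (Ma).
Larger Ma is earlier, so the oldest is Statherian and the youngest is Neogene; youngest to oldest: Neogene, Permian, Devonian, Ediacaran, Statherian.
Oldest start 1800 minus youngest end 2.58 gives 1797.42 Myr overall.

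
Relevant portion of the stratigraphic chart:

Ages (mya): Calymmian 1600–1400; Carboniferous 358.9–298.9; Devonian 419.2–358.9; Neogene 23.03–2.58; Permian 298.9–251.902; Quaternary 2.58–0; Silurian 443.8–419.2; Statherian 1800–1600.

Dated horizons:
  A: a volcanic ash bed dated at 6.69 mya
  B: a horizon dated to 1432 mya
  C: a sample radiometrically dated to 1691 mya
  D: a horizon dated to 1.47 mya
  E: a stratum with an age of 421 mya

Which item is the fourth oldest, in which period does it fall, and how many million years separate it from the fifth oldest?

A, in the Neogene; 5.22 million years to D

Sorted oldest-first by Ma: C (1691), B (1432), E (421), A (6.69), D (1.47).
The fourth oldest is A at 6.69 Ma, which lies in 23.03–2.58 Ma: the Neogene.
The fifth oldest is D at 1.47 Ma; separation = |6.69 − 1.47| = 5.22 Myr.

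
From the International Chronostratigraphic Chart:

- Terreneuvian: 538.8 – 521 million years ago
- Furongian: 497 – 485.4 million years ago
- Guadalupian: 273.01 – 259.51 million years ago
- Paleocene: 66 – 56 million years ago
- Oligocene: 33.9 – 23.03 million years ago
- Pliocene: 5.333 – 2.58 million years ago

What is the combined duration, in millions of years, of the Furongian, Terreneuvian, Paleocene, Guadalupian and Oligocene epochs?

63.77 million years

Each duration: Furongian = 11.6; Terreneuvian = 17.8; Paleocene = 10; Guadalupian = 13.5; Oligocene = 10.87.
Sum: 11.6 + 17.8 + 10 + 13.5 + 10.87 = 63.77 Myr.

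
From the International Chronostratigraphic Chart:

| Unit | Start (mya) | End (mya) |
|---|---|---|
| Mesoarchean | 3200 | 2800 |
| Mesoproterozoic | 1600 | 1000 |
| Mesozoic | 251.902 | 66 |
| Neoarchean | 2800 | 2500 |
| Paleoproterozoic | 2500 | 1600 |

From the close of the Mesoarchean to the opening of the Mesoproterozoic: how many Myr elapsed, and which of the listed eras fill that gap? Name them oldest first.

1200 million years; Neoarchean, Paleoproterozoic

The Mesoarchean closes at 2800 Ma and the Mesoproterozoic opens at 1600 Ma, so the interval is 2800 − 1600 = 1200 Myr.
An era fits inside if it starts at or after 2800 Ma and ends at or before 1600 Ma; oldest first that gives Neoarchean, Paleoproterozoic.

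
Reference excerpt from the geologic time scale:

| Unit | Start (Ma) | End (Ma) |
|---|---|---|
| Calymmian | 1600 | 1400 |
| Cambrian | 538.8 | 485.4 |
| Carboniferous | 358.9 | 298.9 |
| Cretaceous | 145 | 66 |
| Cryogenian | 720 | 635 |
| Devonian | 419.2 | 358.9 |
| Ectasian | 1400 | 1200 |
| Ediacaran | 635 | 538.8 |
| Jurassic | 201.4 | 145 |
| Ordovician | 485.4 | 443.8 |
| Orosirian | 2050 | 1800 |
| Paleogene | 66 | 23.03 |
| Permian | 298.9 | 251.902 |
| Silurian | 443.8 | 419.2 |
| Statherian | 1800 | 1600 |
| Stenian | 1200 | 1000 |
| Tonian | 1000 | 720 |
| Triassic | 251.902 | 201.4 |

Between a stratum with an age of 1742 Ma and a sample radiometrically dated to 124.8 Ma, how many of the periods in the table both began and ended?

14

1742 Ma sits inside the Statherian (1800–1600) and 124.8 Ma inside the Cretaceous (145–66); neither of those is wholly between the two dates.
The listed periods lying completely between them are Calymmian, Ectasian, Stenian, Tonian, Cryogenian, Ediacaran, Cambrian, Ordovician, Silurian, Devonian, Carboniferous, Permian, Triassic, Jurassic — 14 in all.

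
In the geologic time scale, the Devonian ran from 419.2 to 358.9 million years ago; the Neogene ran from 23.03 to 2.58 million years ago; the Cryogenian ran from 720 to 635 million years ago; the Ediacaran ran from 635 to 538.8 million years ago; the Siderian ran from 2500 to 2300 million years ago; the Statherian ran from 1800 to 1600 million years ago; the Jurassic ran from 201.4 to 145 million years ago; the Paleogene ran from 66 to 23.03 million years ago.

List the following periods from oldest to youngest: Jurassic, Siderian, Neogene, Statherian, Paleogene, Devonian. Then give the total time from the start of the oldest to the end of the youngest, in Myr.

Siderian → Statherian → Devonian → Jurassic → Paleogene → Neogene; total span 2497.42 Myr

From the excerpt: Jurassic 201.4–145; Siderian 2500–2300; Neogene 23.03–2.58; Statherian 1800–1600; Paleogene 66–23.03; Devonian 419.2–358.9 (Ma).
Larger Ma is earlier, so the oldest is Siderian and the youngest is Neogene; oldest to youngest: Siderian, Statherian, Devonian, Jurassic, Paleogene, Neogene.
Oldest start 2500 minus youngest end 2.58 gives 2497.42 Myr overall.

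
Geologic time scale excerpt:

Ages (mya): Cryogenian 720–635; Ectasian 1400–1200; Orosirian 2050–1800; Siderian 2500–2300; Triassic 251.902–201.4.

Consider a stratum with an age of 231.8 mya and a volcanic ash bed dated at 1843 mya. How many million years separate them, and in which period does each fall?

Elapsed time: 1843 − 231.8 = 1611.2 Myr.
231.8 Ma lies within 251.902–201.4 Ma: Triassic.
1843 Ma lies within 2050–1800 Ma: Orosirian.

1611.2 million years apart; the first in the Triassic, the second in the Orosirian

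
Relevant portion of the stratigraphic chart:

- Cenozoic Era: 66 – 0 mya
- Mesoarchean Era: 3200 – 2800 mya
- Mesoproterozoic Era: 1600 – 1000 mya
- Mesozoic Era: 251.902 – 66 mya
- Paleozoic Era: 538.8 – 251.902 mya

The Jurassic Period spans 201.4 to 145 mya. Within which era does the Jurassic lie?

Mesozoic

The Jurassic (201.4–145 Ma) lies entirely within 251.902–66 Ma, the Mesozoic Era.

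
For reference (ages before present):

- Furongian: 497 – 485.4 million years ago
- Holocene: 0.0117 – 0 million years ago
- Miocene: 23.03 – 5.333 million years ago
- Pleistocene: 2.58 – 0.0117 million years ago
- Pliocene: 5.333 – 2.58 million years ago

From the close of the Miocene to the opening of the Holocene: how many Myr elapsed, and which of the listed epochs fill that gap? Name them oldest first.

The Miocene closes at 5.333 Ma and the Holocene opens at 0.0117 Ma, so the interval is 5.333 − 0.0117 = 5.3213 Myr.
An epoch fits inside if it starts at or after 5.333 Ma and ends at or before 0.0117 Ma; oldest first that gives Pliocene, Pleistocene.

5.3213 million years; Pliocene, Pleistocene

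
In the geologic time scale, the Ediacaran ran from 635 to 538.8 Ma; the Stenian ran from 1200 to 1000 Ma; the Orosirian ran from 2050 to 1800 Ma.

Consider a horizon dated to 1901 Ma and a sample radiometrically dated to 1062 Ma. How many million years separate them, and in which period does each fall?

Elapsed time: 1901 − 1062 = 839 Myr.
1901 Ma lies within 2050–1800 Ma: Orosirian.
1062 Ma lies within 1200–1000 Ma: Stenian.

839 million years apart; the first in the Orosirian, the second in the Stenian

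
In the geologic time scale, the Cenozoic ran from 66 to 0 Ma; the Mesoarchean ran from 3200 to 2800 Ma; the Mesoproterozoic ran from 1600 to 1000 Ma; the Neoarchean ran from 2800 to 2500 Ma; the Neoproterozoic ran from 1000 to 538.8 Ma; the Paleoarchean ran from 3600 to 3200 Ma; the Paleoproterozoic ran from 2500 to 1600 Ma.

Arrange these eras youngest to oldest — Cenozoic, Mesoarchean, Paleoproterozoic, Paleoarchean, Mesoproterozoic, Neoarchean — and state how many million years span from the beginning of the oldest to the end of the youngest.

Cenozoic, Mesoproterozoic, Paleoproterozoic, Neoarchean, Mesoarchean, Paleoarchean; total span 3600 Myr

Start ages (Ma): Paleoarchean 3600, Mesoarchean 3200, Neoarchean 2800, Paleoproterozoic 2500, Mesoproterozoic 1600, Cenozoic 66.
Ordered youngest to oldest: Cenozoic, Mesoproterozoic, Paleoproterozoic, Neoarchean, Mesoarchean, Paleoarchean.
Span = 3600 − 0 = 3600 Myr.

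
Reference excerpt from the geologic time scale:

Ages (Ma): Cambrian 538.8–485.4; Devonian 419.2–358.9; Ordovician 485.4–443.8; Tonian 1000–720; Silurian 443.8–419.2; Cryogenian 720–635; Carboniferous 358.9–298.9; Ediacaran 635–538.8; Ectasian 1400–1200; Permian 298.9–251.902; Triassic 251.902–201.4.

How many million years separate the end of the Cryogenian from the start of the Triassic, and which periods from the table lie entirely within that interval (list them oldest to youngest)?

The Cryogenian closes at 635 Ma and the Triassic opens at 251.902 Ma, so the interval is 635 − 251.902 = 383.098 Myr.
A period fits inside if it starts at or after 635 Ma and ends at or before 251.902 Ma; oldest first that gives Ediacaran, Cambrian, Ordovician, Silurian, Devonian, Carboniferous, Permian.

383.098 million years; Ediacaran, Cambrian, Ordovician, Silurian, Devonian, Carboniferous, Permian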